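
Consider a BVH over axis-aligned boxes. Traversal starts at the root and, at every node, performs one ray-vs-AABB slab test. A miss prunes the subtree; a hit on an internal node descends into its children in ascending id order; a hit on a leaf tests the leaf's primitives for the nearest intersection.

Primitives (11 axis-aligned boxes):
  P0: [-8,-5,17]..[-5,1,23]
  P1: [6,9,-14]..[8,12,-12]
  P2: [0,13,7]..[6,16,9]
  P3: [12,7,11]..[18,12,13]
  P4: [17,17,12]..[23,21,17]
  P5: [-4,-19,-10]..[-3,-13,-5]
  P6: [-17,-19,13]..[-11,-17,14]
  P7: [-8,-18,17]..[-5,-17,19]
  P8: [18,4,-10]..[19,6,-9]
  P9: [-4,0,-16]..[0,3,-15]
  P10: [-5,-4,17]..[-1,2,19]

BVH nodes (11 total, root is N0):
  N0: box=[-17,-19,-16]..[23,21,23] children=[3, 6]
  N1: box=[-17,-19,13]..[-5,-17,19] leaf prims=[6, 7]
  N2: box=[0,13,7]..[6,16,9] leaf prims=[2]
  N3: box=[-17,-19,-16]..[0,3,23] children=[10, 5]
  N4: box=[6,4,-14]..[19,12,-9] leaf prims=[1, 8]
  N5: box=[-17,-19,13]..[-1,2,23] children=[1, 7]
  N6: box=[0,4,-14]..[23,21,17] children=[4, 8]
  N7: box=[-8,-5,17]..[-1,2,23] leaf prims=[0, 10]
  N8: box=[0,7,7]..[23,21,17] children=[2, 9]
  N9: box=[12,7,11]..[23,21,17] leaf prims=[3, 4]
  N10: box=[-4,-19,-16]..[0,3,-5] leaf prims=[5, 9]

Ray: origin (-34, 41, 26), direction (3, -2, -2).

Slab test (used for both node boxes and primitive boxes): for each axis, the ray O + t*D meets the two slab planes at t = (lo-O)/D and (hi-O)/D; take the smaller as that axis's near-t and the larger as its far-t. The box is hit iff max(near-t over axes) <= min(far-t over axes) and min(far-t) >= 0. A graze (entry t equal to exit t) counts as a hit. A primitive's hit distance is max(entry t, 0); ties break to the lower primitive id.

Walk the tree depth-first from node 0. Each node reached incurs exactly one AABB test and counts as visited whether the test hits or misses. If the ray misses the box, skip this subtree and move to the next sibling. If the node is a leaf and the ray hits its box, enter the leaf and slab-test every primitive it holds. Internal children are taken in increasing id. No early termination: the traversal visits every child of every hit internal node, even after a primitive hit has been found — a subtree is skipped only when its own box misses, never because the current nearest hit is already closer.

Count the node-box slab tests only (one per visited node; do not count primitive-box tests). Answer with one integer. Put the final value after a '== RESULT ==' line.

Trace the traversal:
N0 x:[17/3,19] y:[10,30] z:[3/2,21] -> hit [10,19], descend [3, 6]
  N3 x:[17/3,34/3] y:[19,30] z:[3/2,21] -> miss, prune
  N6 x:[34/3,19] y:[10,37/2] z:[9/2,20] -> hit [34/3,37/2], descend [4, 8]
    N4 x:[40/3,53/3] y:[29/2,37/2] z:[35/2,20] -> hit [35/2,53/3] leaf, test {P1(miss), P8@t=35/2}
    N8 x:[34/3,19] y:[10,17] z:[9/2,19/2] -> miss, prune

Visited [0, 3, 6, 4, 8]. Tests: 5 box, 1 leaf. Nearest: P8.

== RESULT ==
5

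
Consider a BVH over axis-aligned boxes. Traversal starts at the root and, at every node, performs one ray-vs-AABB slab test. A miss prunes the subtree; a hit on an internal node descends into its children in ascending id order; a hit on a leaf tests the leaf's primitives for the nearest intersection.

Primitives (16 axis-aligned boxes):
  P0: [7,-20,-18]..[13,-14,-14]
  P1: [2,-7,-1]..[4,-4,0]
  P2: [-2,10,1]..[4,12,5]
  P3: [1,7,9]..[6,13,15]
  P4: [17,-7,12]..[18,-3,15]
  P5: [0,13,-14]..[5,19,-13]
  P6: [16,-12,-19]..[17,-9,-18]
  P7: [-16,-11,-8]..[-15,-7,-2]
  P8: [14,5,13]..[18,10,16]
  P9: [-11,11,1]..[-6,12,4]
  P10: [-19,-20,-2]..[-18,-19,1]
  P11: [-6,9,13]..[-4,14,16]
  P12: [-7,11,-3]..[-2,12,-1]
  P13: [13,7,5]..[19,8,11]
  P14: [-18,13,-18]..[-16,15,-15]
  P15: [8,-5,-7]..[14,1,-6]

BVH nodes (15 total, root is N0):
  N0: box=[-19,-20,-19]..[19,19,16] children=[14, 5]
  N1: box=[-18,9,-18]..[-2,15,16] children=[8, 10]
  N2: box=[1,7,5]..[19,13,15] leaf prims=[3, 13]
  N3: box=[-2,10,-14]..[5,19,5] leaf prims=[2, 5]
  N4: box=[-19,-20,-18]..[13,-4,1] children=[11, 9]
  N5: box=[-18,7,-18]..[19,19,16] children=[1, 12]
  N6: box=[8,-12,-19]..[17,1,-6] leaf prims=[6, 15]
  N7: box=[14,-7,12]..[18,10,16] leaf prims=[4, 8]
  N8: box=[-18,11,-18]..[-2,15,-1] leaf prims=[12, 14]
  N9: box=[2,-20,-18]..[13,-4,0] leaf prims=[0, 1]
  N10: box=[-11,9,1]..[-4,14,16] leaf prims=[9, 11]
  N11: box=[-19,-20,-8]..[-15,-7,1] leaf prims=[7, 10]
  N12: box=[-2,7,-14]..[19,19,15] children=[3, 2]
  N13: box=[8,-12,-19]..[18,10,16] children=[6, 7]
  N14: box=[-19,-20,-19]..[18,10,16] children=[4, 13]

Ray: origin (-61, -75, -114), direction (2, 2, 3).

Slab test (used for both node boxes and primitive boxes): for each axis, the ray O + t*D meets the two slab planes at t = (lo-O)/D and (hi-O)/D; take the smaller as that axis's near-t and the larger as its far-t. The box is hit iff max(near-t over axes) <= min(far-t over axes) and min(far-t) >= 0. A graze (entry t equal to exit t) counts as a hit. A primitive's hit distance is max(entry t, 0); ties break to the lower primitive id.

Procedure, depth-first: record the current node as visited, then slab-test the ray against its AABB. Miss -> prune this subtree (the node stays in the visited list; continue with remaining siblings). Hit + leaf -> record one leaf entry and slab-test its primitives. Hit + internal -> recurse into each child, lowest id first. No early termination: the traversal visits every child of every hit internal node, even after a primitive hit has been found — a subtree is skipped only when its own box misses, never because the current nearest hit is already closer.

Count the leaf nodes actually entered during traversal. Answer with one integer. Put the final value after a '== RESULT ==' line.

Trace the traversal:
N0 x:[21,40] y:[55/2,47] z:[95/3,130/3] -> hit [95/3,40], descend [5, 14]
  N5 x:[43/2,40] y:[41,47] z:[32,130/3] -> miss, prune
  N14 x:[21,79/2] y:[55/2,85/2] z:[95/3,130/3] -> hit [95/3,79/2], descend [4, 13]
    N4 x:[21,37] y:[55/2,71/2] z:[32,115/3] -> hit [32,71/2], descend [9, 11]
      N9 x:[63/2,37] y:[55/2,71/2] z:[32,38] -> hit [32,71/2] leaf, test {P0(miss), P1(miss)}
      N11 x:[21,23] y:[55/2,34] z:[106/3,115/3] -> miss, prune
    N13 x:[69/2,79/2] y:[63/2,85/2] z:[95/3,130/3] -> hit [69/2,79/2], descend [6, 7]
      N6 x:[69/2,39] y:[63/2,38] z:[95/3,36] -> hit [69/2,36] leaf, test {P6(miss), P15@t=107/3}
      N7 x:[75/2,79/2] y:[34,85/2] z:[42,130/3] -> miss, prune

order=[0, 5, 14, 4, 9, 11, 13, 6, 7]  |boxes|=9  |leaves|=2  hit=P15

== RESULT ==
2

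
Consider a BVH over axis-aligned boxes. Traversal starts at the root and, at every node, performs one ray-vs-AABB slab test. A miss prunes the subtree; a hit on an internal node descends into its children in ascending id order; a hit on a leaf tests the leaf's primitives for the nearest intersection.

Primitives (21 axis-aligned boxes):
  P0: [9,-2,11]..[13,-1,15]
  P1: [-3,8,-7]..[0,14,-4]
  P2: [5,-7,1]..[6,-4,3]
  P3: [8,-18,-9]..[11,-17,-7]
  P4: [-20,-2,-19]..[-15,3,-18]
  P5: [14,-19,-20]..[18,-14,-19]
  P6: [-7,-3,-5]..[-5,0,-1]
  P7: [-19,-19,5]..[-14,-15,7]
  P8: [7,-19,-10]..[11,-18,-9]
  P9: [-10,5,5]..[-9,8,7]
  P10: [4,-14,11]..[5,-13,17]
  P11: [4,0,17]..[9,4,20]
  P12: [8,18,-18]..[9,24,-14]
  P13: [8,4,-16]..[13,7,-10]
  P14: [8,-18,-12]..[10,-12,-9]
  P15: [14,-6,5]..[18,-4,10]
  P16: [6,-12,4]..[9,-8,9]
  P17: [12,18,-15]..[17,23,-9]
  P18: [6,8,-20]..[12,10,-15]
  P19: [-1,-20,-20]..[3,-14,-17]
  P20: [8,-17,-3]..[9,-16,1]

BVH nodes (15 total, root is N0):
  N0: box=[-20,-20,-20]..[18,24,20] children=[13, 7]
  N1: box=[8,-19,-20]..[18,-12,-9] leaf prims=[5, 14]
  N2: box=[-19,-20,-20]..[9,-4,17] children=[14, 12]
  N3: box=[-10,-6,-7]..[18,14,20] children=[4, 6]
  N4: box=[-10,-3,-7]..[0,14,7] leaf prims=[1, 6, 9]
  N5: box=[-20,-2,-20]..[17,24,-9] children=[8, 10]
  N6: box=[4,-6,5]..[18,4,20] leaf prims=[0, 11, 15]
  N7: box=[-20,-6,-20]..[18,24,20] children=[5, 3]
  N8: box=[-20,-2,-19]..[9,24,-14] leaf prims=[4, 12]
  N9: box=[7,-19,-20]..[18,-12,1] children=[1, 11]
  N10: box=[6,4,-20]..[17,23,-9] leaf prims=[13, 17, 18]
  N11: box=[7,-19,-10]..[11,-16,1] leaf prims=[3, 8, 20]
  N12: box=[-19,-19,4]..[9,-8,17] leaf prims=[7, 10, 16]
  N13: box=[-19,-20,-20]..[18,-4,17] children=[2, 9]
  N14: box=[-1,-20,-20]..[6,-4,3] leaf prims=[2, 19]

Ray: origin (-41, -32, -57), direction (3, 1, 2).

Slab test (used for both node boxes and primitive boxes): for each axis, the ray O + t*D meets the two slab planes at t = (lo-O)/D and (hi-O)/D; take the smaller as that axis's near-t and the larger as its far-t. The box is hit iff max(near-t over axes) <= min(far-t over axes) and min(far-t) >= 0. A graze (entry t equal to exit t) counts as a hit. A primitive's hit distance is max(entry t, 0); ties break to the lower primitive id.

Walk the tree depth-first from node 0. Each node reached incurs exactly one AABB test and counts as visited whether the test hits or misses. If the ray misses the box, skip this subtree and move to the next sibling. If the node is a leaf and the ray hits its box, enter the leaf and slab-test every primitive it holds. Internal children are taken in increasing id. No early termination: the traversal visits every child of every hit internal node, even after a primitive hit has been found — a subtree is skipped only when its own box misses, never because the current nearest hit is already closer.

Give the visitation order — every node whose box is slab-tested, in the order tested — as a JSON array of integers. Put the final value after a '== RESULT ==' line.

Trace the traversal:
N0 x:[7,59/3] y:[12,56] z:[37/2,77/2] -> hit [37/2,59/3], descend [7, 13]
  N7 x:[7,59/3] y:[26,56] z:[37/2,77/2] -> miss, prune
  N13 x:[22/3,59/3] y:[12,28] z:[37/2,37] -> hit [37/2,59/3], descend [2, 9]
    N2 x:[22/3,50/3] y:[12,28] z:[37/2,37] -> miss, prune
    N9 x:[16,59/3] y:[13,20] z:[37/2,29] -> hit [37/2,59/3], descend [1, 11]
      N1 x:[49/3,59/3] y:[13,20] z:[37/2,24] -> hit [37/2,59/3] leaf, test {P5(miss), P14(miss)}
      N11 x:[16,52/3] y:[13,16] z:[47/2,29] -> miss, prune

Visited [0, 7, 13, 2, 9, 1, 11]. Tests: 7 box, 1 leaf. Nearest: miss.

== RESULT ==
[0, 7, 13, 2, 9, 1, 11]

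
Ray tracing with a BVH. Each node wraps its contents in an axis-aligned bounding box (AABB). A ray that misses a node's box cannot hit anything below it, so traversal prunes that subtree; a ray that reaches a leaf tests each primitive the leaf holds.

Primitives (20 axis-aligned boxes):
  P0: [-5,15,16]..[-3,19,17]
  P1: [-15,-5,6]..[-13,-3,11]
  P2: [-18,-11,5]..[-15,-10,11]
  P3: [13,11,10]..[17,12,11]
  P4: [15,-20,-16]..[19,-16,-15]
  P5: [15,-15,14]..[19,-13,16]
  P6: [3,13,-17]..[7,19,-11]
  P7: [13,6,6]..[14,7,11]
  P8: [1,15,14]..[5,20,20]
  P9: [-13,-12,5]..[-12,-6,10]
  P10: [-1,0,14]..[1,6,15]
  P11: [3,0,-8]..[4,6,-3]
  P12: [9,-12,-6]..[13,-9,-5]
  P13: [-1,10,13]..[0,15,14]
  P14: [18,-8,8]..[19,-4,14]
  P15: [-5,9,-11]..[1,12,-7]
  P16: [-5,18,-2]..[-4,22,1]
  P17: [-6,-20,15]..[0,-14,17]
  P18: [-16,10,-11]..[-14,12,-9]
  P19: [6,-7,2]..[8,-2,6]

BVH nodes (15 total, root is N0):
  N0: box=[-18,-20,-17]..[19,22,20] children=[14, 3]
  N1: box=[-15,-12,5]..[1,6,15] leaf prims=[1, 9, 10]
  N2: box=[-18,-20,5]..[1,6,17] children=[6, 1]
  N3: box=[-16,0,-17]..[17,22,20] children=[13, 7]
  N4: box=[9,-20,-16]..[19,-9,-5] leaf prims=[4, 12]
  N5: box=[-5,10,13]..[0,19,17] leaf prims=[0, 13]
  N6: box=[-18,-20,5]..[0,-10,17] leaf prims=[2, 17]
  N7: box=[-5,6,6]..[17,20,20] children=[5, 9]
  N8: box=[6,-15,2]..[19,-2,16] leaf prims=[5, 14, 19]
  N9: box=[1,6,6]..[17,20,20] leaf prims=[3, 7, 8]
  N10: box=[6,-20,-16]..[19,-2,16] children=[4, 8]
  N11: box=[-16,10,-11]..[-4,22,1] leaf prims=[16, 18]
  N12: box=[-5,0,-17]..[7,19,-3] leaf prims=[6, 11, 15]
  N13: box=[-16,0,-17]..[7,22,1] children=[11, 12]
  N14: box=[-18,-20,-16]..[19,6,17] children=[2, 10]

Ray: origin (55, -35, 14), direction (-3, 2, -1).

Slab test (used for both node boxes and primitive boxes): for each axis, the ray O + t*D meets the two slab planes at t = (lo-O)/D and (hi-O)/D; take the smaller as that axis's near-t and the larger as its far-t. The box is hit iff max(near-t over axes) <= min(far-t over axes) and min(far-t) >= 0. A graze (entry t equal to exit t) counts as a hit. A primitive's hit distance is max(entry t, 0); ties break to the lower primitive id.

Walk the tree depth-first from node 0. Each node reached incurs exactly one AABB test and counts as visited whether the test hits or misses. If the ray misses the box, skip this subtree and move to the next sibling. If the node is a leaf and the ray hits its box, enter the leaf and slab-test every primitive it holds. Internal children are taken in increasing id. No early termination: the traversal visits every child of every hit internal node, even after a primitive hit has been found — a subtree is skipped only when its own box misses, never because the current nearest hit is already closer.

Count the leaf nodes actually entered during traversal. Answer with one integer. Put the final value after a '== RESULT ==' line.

Walk:
N0 x:[12,73/3] y:[15/2,57/2] z:[-6,31] -> hit [12,73/3], descend [3, 14]
  N3 x:[38/3,71/3] y:[35/2,57/2] z:[-6,31] -> hit [35/2,71/3], descend [7, 13]
    N7 x:[38/3,20] y:[41/2,55/2] z:[-6,8] -> miss, prune
    N13 x:[16,71/3] y:[35/2,57/2] z:[13,31] -> hit [35/2,71/3], descend [11, 12]
      N11 x:[59/3,71/3] y:[45/2,57/2] z:[13,25] -> hit [45/2,71/3] leaf, test {P16(miss), P18@t=23}
      N12 x:[16,20] y:[35/2,27] z:[17,31] -> hit [35/2,20] leaf, test {P6(miss), P11(miss), P15(miss)}
  N14 x:[12,73/3] y:[15/2,41/2] z:[-3,30] -> hit [12,41/2], descend [2, 10]
    N2 x:[18,73/3] y:[15/2,41/2] z:[-3,9] -> miss, prune
    N10 x:[12,49/3] y:[15/2,33/2] z:[-2,30] -> hit [12,49/3], descend [4, 8]
      N4 x:[12,46/3] y:[15/2,13] z:[19,30] -> miss, prune
      N8 x:[12,49/3] y:[10,33/2] z:[-2,12] -> hit [12,12] leaf, test {P5(miss), P14(miss), P19(miss)}

Visited [0, 3, 7, 13, 11, 12, 14, 2, 10, 4, 8]. Tests: 11 box, 3 leaf. Nearest: P18.

== RESULT ==
3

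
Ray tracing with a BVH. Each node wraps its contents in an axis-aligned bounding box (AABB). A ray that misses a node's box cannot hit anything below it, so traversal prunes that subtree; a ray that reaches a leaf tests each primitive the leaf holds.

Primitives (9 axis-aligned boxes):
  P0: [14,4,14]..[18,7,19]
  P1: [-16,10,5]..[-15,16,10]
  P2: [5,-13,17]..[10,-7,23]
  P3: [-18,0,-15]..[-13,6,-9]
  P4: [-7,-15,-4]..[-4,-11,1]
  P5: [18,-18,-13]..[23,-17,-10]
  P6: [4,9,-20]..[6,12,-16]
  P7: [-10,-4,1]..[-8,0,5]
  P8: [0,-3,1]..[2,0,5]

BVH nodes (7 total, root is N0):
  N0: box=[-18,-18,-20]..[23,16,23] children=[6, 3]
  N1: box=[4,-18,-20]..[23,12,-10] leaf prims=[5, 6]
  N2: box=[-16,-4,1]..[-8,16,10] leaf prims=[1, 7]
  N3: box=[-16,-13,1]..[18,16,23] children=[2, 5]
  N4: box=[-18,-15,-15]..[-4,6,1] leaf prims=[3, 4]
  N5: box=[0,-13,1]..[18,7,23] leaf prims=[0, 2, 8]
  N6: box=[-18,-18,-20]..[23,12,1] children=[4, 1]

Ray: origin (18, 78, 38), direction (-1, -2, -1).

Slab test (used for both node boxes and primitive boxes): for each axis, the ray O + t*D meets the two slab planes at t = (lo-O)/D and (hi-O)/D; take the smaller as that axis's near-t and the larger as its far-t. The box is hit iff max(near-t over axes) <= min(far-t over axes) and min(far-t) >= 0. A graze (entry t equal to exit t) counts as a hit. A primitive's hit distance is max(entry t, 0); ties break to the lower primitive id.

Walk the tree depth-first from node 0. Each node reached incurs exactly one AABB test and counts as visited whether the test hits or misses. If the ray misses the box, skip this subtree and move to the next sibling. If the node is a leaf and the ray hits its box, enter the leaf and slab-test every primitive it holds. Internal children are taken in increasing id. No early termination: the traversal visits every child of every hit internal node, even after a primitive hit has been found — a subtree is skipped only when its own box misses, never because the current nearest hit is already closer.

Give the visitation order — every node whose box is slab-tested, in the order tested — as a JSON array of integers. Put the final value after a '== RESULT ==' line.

Traverse from the root:
N0 x:[-5,36] y:[31,48] z:[15,58] -> hit [31,36], descend [3, 6]
  N3 x:[0,34] y:[31,91/2] z:[15,37] -> hit [31,34], descend [2, 5]
    N2 x:[26,34] y:[31,41] z:[28,37] -> hit [31,34] leaf, test {P1@t=33, P7(miss)}
    N5 x:[0,18] y:[71/2,91/2] z:[15,37] -> miss, prune
  N6 x:[-5,36] y:[33,48] z:[37,58] -> miss, prune

Summary -> nodes [0, 3, 2, 5, 6]; box-tests=5; leaf-entries=1; first=P1

== RESULT ==
[0, 3, 2, 5, 6]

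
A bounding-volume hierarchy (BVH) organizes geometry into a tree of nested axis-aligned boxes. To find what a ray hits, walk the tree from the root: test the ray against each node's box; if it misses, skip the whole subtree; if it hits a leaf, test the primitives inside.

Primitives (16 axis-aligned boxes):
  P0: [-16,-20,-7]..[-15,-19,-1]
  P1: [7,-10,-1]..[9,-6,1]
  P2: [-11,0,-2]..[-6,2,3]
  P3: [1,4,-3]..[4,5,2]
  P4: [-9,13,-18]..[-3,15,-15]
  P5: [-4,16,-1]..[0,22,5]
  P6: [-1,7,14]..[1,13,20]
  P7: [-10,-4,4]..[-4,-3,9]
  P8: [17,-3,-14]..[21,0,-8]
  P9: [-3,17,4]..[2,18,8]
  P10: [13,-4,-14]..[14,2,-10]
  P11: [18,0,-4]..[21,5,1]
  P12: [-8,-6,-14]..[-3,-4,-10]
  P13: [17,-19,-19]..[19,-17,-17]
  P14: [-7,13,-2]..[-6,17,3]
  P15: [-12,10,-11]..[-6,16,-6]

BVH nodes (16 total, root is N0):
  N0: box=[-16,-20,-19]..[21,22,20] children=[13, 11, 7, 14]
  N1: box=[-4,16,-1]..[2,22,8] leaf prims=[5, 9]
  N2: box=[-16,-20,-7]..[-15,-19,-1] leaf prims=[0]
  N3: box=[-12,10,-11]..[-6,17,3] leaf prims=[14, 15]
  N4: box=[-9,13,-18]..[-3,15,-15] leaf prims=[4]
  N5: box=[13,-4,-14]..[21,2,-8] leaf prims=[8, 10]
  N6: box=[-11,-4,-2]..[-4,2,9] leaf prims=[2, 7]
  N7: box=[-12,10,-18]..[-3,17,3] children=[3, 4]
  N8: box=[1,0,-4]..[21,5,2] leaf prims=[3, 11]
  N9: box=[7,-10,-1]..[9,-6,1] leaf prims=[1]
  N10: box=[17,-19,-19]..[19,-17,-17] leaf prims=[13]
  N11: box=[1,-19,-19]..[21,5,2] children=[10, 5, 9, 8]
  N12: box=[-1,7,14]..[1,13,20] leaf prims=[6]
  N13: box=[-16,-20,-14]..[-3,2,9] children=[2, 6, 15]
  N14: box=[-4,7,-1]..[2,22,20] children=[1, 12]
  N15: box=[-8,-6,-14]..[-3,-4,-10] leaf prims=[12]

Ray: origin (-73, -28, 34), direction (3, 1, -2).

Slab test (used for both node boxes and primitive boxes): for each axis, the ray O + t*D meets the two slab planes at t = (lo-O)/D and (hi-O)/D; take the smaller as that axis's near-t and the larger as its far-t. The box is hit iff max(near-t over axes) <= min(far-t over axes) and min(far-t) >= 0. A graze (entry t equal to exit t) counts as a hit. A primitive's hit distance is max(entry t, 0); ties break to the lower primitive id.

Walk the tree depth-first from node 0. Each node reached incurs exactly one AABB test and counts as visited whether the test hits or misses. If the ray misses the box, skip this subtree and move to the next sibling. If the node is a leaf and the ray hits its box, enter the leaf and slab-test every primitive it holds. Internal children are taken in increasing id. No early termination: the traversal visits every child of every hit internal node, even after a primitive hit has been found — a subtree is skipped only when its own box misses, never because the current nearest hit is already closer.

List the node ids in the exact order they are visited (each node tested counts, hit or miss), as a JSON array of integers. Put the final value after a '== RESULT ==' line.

Walk:
N0 x:[19,94/3] y:[8,50] z:[7,53/2] -> hit [19,53/2], descend [7, 11, 13, 14]
  N7 x:[61/3,70/3] y:[38,45] z:[31/2,26] -> miss, prune
  N11 x:[74/3,94/3] y:[9,33] z:[16,53/2] -> hit [74/3,53/2], descend [5, 8, 9, 10]
    N5 x:[86/3,94/3] y:[24,30] z:[21,24] -> miss, prune
    N8 x:[74/3,94/3] y:[28,33] z:[16,19] -> miss, prune
    N9 x:[80/3,82/3] y:[18,22] z:[33/2,35/2] -> miss, prune
    N10 x:[30,92/3] y:[9,11] z:[51/2,53/2] -> miss, prune
  N13 x:[19,70/3] y:[8,30] z:[25/2,24] -> hit [19,70/3], descend [2, 6, 15]
    N2 x:[19,58/3] y:[8,9] z:[35/2,41/2] -> miss, prune
    N6 x:[62/3,23] y:[24,30] z:[25/2,18] -> miss, prune
    N15 x:[65/3,70/3] y:[22,24] z:[22,24] -> hit [22,70/3] leaf, test {P12@t=22}
  N14 x:[23,25] y:[35,50] z:[7,35/2] -> miss, prune

12 AABB tests over nodes [0, 7, 11, 5, 8, 9, 10, 13, 2, 6, 15, 14]; 1 leaf entered; closest P12.

== RESULT ==
[0, 7, 11, 5, 8, 9, 10, 13, 2, 6, 15, 14]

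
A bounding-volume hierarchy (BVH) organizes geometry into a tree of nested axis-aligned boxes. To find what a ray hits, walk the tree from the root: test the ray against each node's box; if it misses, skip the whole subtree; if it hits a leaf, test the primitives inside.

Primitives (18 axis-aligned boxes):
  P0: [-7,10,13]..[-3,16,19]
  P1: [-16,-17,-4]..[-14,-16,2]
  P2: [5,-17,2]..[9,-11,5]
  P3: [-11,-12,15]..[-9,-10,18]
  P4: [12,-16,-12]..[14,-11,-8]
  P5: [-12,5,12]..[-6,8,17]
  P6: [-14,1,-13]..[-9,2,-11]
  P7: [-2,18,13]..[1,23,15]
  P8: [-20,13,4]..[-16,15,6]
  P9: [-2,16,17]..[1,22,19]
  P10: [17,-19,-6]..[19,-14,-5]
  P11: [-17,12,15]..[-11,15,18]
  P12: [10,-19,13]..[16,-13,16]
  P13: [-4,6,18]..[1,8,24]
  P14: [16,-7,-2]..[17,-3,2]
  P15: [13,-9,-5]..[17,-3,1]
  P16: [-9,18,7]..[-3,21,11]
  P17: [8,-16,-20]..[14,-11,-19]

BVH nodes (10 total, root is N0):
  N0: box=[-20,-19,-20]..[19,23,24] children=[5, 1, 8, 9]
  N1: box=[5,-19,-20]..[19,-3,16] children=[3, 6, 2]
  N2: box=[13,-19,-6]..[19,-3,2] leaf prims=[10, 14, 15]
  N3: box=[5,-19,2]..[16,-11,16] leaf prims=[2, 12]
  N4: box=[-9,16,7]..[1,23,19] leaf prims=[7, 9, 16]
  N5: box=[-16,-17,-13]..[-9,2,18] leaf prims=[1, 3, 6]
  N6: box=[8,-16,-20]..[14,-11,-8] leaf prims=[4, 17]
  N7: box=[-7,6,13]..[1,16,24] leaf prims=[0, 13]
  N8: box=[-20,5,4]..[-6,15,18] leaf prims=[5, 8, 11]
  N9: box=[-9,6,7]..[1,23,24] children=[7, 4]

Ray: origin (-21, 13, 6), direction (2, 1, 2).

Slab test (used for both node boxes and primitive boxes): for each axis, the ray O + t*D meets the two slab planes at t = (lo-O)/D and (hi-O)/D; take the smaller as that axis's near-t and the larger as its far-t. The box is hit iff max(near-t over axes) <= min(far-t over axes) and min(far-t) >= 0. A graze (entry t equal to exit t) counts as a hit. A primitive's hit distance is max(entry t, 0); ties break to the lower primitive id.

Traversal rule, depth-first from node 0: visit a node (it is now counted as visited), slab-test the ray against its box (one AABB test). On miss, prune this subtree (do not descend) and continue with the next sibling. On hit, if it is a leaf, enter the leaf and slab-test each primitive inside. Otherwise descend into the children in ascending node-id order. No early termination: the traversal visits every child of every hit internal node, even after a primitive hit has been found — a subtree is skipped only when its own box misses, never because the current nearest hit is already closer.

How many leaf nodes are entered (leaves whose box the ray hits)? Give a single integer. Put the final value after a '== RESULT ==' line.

Walk:
N0 x:[1/2,20] y:[-32,10] z:[-13,9] -> hit [1/2,9], descend [1, 5, 8, 9]
  N1 x:[13,20] y:[-32,-16] z:[-13,5] -> miss, prune
  N5 x:[5/2,6] y:[-30,-11] z:[-19/2,6] -> miss, prune
  N8 x:[1/2,15/2] y:[-8,2] z:[-1,6] -> hit [1/2,2] leaf, test {P5(miss), P8(miss), P11(miss)}
  N9 x:[6,11] y:[-7,10] z:[1/2,9] -> hit [6,9], descend [4, 7]
    N4 x:[6,11] y:[3,10] z:[1/2,13/2] -> hit [6,13/2] leaf, test {P7(miss), P9(miss), P16(miss)}
    N7 x:[7,11] y:[-7,3] z:[7/2,9] -> miss, prune

Visited [0, 1, 5, 8, 9, 4, 7]. Tests: 7 box, 2 leaf. Nearest: miss.

== RESULT ==
2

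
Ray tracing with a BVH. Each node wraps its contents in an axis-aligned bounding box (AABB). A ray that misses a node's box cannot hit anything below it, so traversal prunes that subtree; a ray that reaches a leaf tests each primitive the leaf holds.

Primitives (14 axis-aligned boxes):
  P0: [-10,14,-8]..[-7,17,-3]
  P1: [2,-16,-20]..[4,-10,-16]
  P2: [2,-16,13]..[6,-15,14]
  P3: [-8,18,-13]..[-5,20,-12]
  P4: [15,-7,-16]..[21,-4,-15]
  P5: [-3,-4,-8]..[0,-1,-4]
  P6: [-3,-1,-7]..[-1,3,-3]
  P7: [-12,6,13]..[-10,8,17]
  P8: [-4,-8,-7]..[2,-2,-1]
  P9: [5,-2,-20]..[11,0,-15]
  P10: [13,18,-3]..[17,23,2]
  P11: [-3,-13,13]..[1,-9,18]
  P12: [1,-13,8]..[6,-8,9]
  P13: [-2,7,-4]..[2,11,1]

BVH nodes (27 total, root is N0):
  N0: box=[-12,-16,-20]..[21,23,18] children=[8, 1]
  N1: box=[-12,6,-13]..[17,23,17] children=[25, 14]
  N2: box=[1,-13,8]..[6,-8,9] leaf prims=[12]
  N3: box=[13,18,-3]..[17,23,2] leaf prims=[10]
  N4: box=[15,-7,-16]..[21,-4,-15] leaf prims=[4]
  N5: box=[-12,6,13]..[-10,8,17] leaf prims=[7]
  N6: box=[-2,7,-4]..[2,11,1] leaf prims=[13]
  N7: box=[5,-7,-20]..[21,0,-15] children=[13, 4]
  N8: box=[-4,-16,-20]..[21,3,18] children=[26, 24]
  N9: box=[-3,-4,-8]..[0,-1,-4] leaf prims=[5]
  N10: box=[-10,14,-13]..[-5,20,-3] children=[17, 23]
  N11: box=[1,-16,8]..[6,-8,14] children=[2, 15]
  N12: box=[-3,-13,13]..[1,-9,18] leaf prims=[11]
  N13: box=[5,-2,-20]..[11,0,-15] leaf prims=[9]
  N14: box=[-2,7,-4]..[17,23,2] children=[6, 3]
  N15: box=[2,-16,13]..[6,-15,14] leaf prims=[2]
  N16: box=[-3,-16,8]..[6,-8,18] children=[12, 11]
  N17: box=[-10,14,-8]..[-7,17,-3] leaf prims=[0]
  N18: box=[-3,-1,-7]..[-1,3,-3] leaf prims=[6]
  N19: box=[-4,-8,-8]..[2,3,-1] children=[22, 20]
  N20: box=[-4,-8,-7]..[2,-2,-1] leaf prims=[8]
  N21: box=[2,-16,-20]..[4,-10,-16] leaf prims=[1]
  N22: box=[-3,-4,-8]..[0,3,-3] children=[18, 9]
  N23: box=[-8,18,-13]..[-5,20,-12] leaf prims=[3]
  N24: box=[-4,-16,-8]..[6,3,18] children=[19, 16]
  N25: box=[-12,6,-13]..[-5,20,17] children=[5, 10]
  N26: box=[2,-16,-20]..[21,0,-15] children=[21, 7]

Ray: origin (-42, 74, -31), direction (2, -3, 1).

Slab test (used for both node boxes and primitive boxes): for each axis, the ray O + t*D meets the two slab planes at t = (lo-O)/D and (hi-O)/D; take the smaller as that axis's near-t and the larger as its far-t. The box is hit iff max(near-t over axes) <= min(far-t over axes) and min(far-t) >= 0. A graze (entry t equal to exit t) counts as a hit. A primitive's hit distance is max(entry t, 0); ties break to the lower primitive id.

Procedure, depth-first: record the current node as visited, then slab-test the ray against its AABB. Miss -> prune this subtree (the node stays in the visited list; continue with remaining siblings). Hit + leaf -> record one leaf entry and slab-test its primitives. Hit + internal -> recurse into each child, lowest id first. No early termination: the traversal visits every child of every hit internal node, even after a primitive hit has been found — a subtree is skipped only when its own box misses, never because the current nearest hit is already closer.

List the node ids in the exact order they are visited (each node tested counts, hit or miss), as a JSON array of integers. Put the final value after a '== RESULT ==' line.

Walk:
N0 x:[15,63/2] y:[17,30] z:[11,49] -> hit [17,30], descend [1, 8]
  N1 x:[15,59/2] y:[17,68/3] z:[18,48] -> hit [18,68/3], descend [14, 25]
    N14 x:[20,59/2] y:[17,67/3] z:[27,33] -> miss, prune
    N25 x:[15,37/2] y:[18,68/3] z:[18,48] -> hit [18,37/2], descend [5, 10]
      N5 x:[15,16] y:[22,68/3] z:[44,48] -> miss, prune
      N10 x:[16,37/2] y:[18,20] z:[18,28] -> hit [18,37/2], descend [17, 23]
        N17 x:[16,35/2] y:[19,20] z:[23,28] -> miss, prune
        N23 x:[17,37/2] y:[18,56/3] z:[18,19] -> hit [18,37/2] leaf, test {P3@t=18}
  N8 x:[19,63/2] y:[71/3,30] z:[11,49] -> hit [71/3,30], descend [24, 26]
    N24 x:[19,24] y:[71/3,30] z:[23,49] -> hit [71/3,24], descend [16, 19]
      N16 x:[39/2,24] y:[82/3,30] z:[39,49] -> miss, prune
      N19 x:[19,22] y:[71/3,82/3] z:[23,30] -> miss, prune
    N26 x:[22,63/2] y:[74/3,30] z:[11,16] -> miss, prune

order=[0, 1, 14, 25, 5, 10, 17, 23, 8, 24, 16, 19, 26]  |boxes|=13  |leaves|=1  hit=P3

== RESULT ==
[0, 1, 14, 25, 5, 10, 17, 23, 8, 24, 16, 19, 26]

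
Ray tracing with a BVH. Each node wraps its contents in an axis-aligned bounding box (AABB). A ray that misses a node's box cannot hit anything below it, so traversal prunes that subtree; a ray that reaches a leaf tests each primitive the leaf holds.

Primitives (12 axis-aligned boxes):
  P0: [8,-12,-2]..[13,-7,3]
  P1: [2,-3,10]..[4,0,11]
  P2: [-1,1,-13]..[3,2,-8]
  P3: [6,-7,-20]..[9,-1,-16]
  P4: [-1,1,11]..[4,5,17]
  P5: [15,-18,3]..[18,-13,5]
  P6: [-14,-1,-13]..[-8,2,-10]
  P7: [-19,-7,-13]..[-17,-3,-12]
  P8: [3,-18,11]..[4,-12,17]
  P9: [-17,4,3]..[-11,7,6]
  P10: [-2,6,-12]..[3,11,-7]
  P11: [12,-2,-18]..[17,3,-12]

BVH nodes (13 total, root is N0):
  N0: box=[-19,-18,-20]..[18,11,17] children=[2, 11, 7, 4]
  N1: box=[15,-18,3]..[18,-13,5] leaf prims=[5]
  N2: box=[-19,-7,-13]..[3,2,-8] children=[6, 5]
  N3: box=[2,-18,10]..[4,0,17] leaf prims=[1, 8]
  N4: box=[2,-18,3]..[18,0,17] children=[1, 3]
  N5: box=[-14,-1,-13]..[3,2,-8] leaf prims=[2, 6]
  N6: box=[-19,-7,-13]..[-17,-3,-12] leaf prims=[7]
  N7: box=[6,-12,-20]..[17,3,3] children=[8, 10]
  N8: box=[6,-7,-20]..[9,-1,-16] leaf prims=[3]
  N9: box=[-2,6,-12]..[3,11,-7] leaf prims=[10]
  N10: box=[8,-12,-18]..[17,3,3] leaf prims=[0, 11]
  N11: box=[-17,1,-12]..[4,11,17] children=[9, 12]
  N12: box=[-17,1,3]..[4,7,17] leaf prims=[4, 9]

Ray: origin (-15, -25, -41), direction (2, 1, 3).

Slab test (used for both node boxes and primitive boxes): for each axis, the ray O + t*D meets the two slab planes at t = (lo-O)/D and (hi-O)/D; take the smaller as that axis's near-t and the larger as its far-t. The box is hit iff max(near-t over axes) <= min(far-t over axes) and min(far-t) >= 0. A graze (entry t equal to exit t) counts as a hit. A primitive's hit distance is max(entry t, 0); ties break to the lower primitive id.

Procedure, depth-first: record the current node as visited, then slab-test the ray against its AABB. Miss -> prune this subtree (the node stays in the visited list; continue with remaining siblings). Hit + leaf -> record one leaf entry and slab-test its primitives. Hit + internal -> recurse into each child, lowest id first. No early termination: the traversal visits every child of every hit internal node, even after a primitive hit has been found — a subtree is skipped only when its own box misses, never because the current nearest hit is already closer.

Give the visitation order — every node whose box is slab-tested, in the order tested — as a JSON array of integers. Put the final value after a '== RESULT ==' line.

Trace the traversal:
N0 x:[-2,33/2] y:[7,36] z:[7,58/3] -> hit [7,33/2], descend [2, 4, 7, 11]
  N2 x:[-2,9] y:[18,27] z:[28/3,11] -> miss, prune
  N4 x:[17/2,33/2] y:[7,25] z:[44/3,58/3] -> hit [44/3,33/2], descend [1, 3]
    N1 x:[15,33/2] y:[7,12] z:[44/3,46/3] -> miss, prune
    N3 x:[17/2,19/2] y:[7,25] z:[17,58/3] -> miss, prune
  N7 x:[21/2,16] y:[13,28] z:[7,44/3] -> hit [13,44/3], descend [8, 10]
    N8 x:[21/2,12] y:[18,24] z:[7,25/3] -> miss, prune
    N10 x:[23/2,16] y:[13,28] z:[23/3,44/3] -> hit [13,44/3] leaf, test {P0@t=13, P11(miss)}
  N11 x:[-1,19/2] y:[26,36] z:[29/3,58/3] -> miss, prune

Summary -> nodes [0, 2, 4, 1, 3, 7, 8, 10, 11]; box-tests=9; leaf-entries=1; first=P0

== RESULT ==
[0, 2, 4, 1, 3, 7, 8, 10, 11]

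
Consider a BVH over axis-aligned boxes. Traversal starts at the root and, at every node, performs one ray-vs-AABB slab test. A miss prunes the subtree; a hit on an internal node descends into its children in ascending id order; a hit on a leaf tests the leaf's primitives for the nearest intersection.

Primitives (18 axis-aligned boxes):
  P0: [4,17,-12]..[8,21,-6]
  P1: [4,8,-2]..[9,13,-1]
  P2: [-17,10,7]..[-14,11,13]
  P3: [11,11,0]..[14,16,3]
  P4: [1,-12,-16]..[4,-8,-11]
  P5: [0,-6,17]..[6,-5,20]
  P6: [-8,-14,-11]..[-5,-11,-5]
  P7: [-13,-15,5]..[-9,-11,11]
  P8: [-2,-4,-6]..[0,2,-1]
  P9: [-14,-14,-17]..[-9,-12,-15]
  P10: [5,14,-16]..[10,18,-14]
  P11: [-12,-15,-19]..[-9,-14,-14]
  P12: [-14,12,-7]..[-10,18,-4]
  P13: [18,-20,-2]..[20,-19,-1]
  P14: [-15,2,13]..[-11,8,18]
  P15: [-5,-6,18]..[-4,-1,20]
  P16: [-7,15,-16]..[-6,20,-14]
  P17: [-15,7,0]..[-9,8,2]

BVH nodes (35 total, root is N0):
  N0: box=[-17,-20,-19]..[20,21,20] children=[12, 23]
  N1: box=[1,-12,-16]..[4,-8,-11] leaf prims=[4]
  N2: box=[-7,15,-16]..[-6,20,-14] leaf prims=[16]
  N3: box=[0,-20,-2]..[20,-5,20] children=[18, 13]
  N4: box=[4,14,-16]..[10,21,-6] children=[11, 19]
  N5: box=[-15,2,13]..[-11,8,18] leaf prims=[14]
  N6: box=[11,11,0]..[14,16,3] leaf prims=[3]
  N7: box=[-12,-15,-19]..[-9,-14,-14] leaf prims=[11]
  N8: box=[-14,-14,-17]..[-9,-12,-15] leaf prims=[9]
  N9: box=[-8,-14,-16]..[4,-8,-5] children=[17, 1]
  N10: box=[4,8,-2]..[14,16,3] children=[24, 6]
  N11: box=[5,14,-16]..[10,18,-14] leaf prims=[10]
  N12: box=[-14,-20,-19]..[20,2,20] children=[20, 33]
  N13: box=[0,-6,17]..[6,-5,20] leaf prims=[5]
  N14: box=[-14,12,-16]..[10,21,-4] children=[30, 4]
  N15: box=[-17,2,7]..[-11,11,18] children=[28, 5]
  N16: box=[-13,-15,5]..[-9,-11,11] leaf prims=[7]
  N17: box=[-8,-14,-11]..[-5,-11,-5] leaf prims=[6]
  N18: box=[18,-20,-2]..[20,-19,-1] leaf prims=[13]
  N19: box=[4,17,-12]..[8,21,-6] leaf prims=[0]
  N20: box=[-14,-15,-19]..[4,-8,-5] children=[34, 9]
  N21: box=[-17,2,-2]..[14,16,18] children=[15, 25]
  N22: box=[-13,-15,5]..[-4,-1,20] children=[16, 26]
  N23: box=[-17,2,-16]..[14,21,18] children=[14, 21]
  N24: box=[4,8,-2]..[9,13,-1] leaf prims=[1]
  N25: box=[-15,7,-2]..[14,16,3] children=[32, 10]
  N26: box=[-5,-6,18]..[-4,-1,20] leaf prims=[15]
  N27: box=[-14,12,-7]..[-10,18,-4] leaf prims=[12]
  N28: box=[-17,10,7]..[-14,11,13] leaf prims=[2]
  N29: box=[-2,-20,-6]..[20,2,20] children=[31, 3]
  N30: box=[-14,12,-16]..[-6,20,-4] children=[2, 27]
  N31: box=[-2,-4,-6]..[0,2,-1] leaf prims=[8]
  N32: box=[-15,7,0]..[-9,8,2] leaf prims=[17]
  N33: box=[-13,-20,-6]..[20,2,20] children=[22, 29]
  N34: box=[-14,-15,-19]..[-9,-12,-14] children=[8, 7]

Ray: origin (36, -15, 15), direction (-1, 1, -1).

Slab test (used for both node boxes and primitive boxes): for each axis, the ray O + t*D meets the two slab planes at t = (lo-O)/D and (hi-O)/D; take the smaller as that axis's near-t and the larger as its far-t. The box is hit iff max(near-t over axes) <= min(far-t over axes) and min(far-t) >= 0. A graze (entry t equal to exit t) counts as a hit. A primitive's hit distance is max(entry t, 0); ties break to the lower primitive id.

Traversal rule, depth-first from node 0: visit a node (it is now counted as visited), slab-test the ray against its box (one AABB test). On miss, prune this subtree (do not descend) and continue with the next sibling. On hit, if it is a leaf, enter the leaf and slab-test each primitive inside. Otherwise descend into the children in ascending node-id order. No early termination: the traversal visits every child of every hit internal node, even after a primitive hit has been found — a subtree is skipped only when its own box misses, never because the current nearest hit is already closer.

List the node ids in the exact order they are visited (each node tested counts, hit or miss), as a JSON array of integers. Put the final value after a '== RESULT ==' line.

Trace the traversal:
N0 x:[16,53] y:[-5,36] z:[-5,34] -> hit [16,34], descend [12, 23]
  N12 x:[16,50] y:[-5,17] z:[-5,34] -> hit [16,17], descend [20, 33]
    N20 x:[32,50] y:[0,7] z:[20,34] -> miss, prune
    N33 x:[16,49] y:[-5,17] z:[-5,21] -> hit [16,17], descend [22, 29]
      N22 x:[40,49] y:[0,14] z:[-5,10] -> miss, prune
      N29 x:[16,38] y:[-5,17] z:[-5,21] -> hit [16,17], descend [3, 31]
        N3 x:[16,36] y:[-5,10] z:[-5,17] -> miss, prune
        N31 x:[36,38] y:[11,17] z:[16,21] -> miss, prune
  N23 x:[22,53] y:[17,36] z:[-3,31] -> hit [22,31], descend [14, 21]
    N14 x:[26,50] y:[27,36] z:[19,31] -> hit [27,31], descend [4, 30]
      N4 x:[26,32] y:[29,36] z:[21,31] -> hit [29,31], descend [11, 19]
        N11 x:[26,31] y:[29,33] z:[29,31] -> hit [29,31] leaf, test {P10@t=29}
        N19 x:[28,32] y:[32,36] z:[21,27] -> miss, prune
      N30 x:[42,50] y:[27,35] z:[19,31] -> miss, prune
    N21 x:[22,53] y:[17,31] z:[-3,17] -> miss, prune

order=[0, 12, 20, 33, 22, 29, 3, 31, 23, 14, 4, 11, 19, 30, 21]  |boxes|=15  |leaves|=1  hit=P10

== RESULT ==
[0, 12, 20, 33, 22, 29, 3, 31, 23, 14, 4, 11, 19, 30, 21]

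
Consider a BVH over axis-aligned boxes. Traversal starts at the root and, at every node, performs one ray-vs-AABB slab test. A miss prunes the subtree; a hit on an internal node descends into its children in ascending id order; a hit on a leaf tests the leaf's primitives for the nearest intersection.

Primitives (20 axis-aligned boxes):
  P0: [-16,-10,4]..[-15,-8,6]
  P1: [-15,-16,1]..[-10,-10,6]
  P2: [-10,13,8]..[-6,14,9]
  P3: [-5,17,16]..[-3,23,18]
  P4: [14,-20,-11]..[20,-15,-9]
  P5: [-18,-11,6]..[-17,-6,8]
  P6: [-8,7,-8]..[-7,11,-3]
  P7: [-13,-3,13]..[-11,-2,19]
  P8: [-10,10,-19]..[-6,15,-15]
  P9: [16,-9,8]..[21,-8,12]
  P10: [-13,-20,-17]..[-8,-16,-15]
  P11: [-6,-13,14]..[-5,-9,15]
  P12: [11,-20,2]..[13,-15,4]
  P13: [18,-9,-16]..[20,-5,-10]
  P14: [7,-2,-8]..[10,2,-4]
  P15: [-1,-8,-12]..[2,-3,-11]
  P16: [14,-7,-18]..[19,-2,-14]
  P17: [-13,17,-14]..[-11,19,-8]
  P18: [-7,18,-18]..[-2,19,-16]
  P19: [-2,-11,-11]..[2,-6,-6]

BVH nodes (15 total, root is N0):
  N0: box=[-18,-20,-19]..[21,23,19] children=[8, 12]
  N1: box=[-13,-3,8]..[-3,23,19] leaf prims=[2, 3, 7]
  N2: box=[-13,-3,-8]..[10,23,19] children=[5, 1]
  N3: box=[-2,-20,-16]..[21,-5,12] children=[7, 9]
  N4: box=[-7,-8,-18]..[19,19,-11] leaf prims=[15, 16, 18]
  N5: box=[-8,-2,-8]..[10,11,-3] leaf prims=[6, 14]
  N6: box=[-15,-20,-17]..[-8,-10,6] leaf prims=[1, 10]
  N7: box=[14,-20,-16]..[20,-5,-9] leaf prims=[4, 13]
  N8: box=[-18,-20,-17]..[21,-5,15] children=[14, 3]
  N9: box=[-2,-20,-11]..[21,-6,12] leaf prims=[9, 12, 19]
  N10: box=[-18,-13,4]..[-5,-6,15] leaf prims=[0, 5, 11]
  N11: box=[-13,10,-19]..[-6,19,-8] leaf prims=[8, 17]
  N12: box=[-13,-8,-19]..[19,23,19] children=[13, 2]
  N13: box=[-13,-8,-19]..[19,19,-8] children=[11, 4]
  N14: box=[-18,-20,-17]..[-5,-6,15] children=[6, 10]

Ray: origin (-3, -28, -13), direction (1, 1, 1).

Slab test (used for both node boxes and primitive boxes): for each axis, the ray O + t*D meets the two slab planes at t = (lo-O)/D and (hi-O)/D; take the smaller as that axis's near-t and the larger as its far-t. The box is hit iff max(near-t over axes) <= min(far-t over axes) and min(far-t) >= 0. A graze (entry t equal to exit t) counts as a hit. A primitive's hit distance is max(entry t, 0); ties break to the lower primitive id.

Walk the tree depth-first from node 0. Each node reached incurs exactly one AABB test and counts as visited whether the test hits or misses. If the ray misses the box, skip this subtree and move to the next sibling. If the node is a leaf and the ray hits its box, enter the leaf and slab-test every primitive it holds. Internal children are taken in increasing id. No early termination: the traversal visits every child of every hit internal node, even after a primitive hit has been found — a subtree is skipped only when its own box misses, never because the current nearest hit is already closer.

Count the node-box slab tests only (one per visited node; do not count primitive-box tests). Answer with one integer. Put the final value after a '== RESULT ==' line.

Trace the traversal:
N0 x:[-15,24] y:[8,51] z:[-6,32] -> hit [8,24], descend [8, 12]
  N8 x:[-15,24] y:[8,23] z:[-4,28] -> hit [8,23], descend [3, 14]
    N3 x:[1,24] y:[8,23] z:[-3,25] -> hit [8,23], descend [7, 9]
      N7 x:[17,23] y:[8,23] z:[-3,4] -> miss, prune
      N9 x:[1,24] y:[8,22] z:[2,25] -> hit [8,22] leaf, test {P9(miss), P12(miss), P19(miss)}
    N14 x:[-15,-2] y:[8,22] z:[-4,28] -> miss, prune
  N12 x:[-10,22] y:[20,51] z:[-6,32] -> hit [20,22], descend [2, 13]
    N2 x:[-10,13] y:[25,51] z:[5,32] -> miss, prune
    N13 x:[-10,22] y:[20,47] z:[-6,5] -> miss, prune

9 AABB tests over nodes [0, 8, 3, 7, 9, 14, 12, 2, 13]; 1 leaf entered; closest miss.

== RESULT ==
9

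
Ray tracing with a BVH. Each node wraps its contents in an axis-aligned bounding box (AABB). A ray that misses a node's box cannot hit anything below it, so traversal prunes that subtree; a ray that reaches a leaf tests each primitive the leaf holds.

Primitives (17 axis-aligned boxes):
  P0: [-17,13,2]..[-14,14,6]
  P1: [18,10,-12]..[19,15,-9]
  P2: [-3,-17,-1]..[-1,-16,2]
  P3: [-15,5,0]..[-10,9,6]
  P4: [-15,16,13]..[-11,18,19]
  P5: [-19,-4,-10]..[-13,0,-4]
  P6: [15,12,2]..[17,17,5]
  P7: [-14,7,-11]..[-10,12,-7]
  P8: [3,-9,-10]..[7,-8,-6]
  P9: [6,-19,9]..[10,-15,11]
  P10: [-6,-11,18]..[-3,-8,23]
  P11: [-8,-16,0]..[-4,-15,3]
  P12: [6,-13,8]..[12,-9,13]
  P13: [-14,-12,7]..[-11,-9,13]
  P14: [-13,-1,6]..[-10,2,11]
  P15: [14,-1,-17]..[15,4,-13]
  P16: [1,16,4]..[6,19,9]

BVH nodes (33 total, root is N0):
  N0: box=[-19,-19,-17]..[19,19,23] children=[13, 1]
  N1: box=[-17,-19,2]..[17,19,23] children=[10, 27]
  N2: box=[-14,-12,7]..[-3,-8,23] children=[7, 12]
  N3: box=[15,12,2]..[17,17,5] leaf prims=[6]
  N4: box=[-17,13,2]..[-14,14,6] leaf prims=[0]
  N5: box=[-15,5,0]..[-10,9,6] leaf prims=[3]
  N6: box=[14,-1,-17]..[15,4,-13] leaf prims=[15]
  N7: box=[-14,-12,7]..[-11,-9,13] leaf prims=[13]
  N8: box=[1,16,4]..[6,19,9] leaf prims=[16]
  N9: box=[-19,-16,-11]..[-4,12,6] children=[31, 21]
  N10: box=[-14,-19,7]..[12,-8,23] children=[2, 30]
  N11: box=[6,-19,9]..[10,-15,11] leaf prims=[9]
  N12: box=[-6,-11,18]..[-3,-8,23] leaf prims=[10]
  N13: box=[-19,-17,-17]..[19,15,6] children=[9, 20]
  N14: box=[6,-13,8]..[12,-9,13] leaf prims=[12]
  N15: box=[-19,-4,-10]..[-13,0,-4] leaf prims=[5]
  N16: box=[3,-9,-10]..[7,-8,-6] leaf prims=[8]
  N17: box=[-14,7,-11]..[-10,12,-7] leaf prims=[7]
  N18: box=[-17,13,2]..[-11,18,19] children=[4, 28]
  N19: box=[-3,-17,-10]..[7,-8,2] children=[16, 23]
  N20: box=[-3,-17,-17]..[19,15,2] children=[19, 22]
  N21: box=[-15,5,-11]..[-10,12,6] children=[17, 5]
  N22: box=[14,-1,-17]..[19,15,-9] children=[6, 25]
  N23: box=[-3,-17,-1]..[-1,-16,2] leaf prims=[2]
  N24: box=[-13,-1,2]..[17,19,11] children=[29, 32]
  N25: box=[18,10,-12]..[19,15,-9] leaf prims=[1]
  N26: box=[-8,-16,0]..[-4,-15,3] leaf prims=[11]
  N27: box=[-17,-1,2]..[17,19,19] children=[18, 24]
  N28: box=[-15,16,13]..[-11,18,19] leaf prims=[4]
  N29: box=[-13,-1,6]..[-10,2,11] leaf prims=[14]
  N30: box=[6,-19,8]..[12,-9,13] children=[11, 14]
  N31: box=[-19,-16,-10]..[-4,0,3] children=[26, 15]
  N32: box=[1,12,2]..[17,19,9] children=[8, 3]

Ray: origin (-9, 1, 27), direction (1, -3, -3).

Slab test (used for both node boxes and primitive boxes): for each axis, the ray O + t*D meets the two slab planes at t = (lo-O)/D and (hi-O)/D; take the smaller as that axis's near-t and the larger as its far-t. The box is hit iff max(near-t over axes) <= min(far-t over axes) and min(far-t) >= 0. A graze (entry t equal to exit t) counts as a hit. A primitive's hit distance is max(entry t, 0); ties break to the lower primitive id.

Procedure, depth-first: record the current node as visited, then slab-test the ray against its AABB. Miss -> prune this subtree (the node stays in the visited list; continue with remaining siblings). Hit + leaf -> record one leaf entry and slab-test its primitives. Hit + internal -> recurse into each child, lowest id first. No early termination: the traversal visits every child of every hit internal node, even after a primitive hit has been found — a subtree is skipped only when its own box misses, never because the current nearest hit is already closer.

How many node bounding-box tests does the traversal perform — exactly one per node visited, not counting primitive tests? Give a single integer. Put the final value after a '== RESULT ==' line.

Trace the traversal:
N0 x:[-10,28] y:[-6,20/3] z:[4/3,44/3] -> hit [4/3,20/3], descend [1, 13]
  N1 x:[-8,26] y:[-6,20/3] z:[4/3,25/3] -> hit [4/3,20/3], descend [10, 27]
    N10 x:[-5,21] y:[3,20/3] z:[4/3,20/3] -> hit [3,20/3], descend [2, 30]
      N2 x:[-5,6] y:[3,13/3] z:[4/3,20/3] -> hit [3,13/3], descend [7, 12]
        N7 x:[-5,-2] y:[10/3,13/3] z:[14/3,20/3] -> miss, prune
        N12 x:[3,6] y:[3,4] z:[4/3,3] -> hit [3,3] leaf, test {P10@t=3}
      N30 x:[15,21] y:[10/3,20/3] z:[14/3,19/3] -> miss, prune
    N27 x:[-8,26] y:[-6,2/3] z:[8/3,25/3] -> miss, prune
  N13 x:[-10,28] y:[-14/3,6] z:[7,44/3] -> miss, prune

Visited [0, 1, 10, 2, 7, 12, 30, 27, 13]. Tests: 9 box, 1 leaf. Nearest: P10.

== RESULT ==
9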